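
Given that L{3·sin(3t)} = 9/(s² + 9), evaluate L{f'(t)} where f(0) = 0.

L{f'(t)} = s·F(s) - f(0) = s·9/(s² + 9) - 0 = 9s/(s² + 9)

Final answer: 9s/(s² + 9)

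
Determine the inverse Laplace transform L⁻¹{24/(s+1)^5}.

L⁻¹{n!/(s-a)^(n+1)} = t^n·e^(at), so L⁻¹{24/(s+1)^5} = t^4·e^(-t)

Final answer: t^4·e^(-t)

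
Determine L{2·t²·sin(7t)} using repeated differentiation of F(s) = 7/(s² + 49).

F(s) = 7/(s² + 49). F'(s) = -14s/(s² + 49)². F''(s) = -14(49 - 3s²)/(s² + 49)³ = (42s² - 686)/(s² + 49)³. So L{t²·sin(7t)} = (-1)² F''(s) = (42s² - 686)/(s² + 49)³. Then L{2·t²·sin(7t)} = 2·(42s² - 686)/(s² + 49)³ = (84s² - 1372)/(s² + 49)³

Final answer: (84s² - 1372)/(s² + 49)³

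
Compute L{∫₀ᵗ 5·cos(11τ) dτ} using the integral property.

L{∫₀ᵗ f(τ)dτ} = F(s)/s with F(s) = 5s/(s² + 121), so the result is (5s/(s² + 121))/s = 5/(s² + 121)

Final answer: 5/(s² + 121)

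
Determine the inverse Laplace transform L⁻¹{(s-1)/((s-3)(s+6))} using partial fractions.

Using partial fractions, f(t) = (2e^(3t) + 7e^(-6t))/9

Final answer: (2e^(3t) + 7e^(-6t))/9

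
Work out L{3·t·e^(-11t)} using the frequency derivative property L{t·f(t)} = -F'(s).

L{e^(-11t)} = 1/(s+11). By frequency derivative: L{t·e^(-11t)} = -d/ds[1/(s+11)] = -(-1)/(s+11)² = 1/(s+11)². Then L{3·t·e^(-11t)} = 3·1/(s+11)² = 3/(s+11)²

Final answer: 3/(s+11)²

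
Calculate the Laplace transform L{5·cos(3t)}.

L{cos(ωt)} = s/(s² + ω²), so L{cos(3t)} = s/(s² + 9). Then L{5·cos(3t)} = 5·s/(s² + 9) = 5s/(s² + 9)

Final answer: 5s/(s² + 9)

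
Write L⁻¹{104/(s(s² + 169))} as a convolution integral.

104/(s(s² + 169)) = (1/s)·(104/(s² + 169)) = L{1}·L{8·sin(13t)}. So f(t) = 1*(8·sin(13t)) = ∫₀ᵗ 8·sin(13τ) dτ

Final answer: ∫₀ᵗ 8·sin(13τ) dτ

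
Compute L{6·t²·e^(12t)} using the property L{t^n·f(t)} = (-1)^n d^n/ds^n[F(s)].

L{e^(12t)} = 1/(s-12). d/ds[1/(s-12)] = -1/(s-12)². d²/ds²[1/(s-12)] = 2/(s-12)³. So L{t²·e^(12t)} = (-1)² · 2/(s-12)³ = 2/(s-12)³. Then L{6·t²·e^(12t)} = 6·2/(s-12)³ = 12/(s-12)³

Final answer: 12/(s-12)³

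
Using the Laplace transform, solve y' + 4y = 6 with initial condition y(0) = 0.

sY + 4Y = 6/s. Y = 6/(s(s+4)). Partial fractions: Y = 3/2/s - 3/2/(s+4)

Final answer: y(t) = 3/2(1 - e^(-4t))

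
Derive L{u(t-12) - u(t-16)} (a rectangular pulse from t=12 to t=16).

L{u(t-a)} = e^(-as)/s. L{u(t-12) - u(t-16)} = (e^(-12s) - e^(-16s))/s

Final answer: (e^(-12s) - e^(-16s))/s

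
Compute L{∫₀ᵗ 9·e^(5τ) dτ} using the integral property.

L{∫₀ᵗ f(τ)dτ} = F(s)/s with F(s) = 9/(s-5), so L{∫₀ᵗ 9·e^(5τ) dτ} = 9/(s(s-5))

Final answer: 9/(s(s-5))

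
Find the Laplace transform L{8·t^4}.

L{t^n} = n!/s^(n+1), so L{t^4} = 24/s^5. Then L{8·t^4} = 8·24/s^5 = 192/s^5

Final answer: 192/s^5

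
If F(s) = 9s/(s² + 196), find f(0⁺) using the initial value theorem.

f(0⁺) = lim_{s→∞} s·9s/(s² + 196) = lim_{s→∞} 9s²/(s² + 196) = 9

Final answer: 9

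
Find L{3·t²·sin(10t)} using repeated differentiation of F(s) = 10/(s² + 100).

F(s) = 10/(s² + 100). F'(s) = -20s/(s² + 100)². F''(s) = -20(100 - 3s²)/(s² + 100)³ = (60s² - 2000)/(s² + 100)³. So L{t²·sin(10t)} = (-1)² F''(s) = (60s² - 2000)/(s² + 100)³. Then L{3·t²·sin(10t)} = 3·(60s² - 2000)/(s² + 100)³ = (180s² - 6000)/(s² + 100)³

Final answer: (180s² - 6000)/(s² + 100)³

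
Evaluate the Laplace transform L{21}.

L{21} = 21 · L{1} = 21/s

Final answer: 21/s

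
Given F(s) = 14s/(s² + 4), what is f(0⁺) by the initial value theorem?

f(0⁺) = lim_{s→∞} s·14s/(s² + 4) = lim_{s→∞} 14s²/(s² + 4) = 14

Final answer: 14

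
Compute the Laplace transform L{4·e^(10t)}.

L{e^(at)} = 1/(s-a), so L{e^(10t)} = 1/(s-10). Then L{4·e^(10t)} = 4/(s-10)

Final answer: 4/(s-10)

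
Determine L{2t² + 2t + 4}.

L{2t² + 2t + 4} = 2·2/s³ + 2/s² + 4/s = 4/s³ + 2/s² + 4/s

Final answer: 4/s³ + 2/s² + 4/s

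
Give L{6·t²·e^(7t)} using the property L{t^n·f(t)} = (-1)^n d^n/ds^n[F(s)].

L{e^(7t)} = 1/(s-7). d/ds[1/(s-7)] = -1/(s-7)². d²/ds²[1/(s-7)] = 2/(s-7)³. So L{t²·e^(7t)} = (-1)² · 2/(s-7)³ = 2/(s-7)³. Then L{6·t²·e^(7t)} = 6·2/(s-7)³ = 12/(s-7)³

Final answer: 12/(s-7)³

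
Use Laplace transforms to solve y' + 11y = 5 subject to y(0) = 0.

sY + 11Y = 5/s. Y = 5/(s(s+11)). Partial fractions: Y = 5/11/s - 5/11/(s+11)

Final answer: y(t) = 5/11(1 - e^(-11t))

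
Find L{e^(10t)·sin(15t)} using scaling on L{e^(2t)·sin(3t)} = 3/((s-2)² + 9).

Scaling with a=5: L{e^(10t)·sin(15t)} = (1/5) · 3/((s/5-2)² + 9). Simplifying: 15/((s-10)² + 225)

Final answer: 15/((s-10)² + 225)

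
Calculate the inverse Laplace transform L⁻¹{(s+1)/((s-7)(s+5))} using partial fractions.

Using partial fractions, f(t) = (8e^(7t) + 4e^(-5t))/12

Final answer: (8e^(7t) + 4e^(-5t))/12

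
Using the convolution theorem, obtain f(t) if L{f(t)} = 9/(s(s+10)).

9/(s(s+10)) = (9/s)·(1/(s+10)) = L{9}·L{e^(-10t)}. By convolution, f(t) = 9*e^(-10t) = ∫₀ᵗ 9·e^(-10τ) dτ = 9·(1 - e^(-10t))/10

Final answer: 9·(1 - e^(-10t))/10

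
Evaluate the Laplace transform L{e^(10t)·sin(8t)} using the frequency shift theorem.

Frequency shift: L{e^(at)f(t)} = F(s-a). L{e^(10t)·sin(8t)} = 8/((s-10)² + 64)

Final answer: 8/((s-10)² + 64)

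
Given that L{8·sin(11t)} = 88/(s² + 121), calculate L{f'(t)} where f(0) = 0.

L{f'(t)} = s·F(s) - f(0) = s·88/(s² + 121) - 0 = 88s/(s² + 121)

Final answer: 88s/(s² + 121)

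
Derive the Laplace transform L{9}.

L{9} = 9 · L{1} = 9/s

Final answer: 9/s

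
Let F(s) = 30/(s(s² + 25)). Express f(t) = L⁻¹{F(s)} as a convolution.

30/(s(s² + 25)) = (1/s)·(30/(s² + 25)) = L{1}·L{6·sin(5t)}. So f(t) = 1*(6·sin(5t)) = ∫₀ᵗ 6·sin(5τ) dτ

Final answer: ∫₀ᵗ 6·sin(5τ) dτ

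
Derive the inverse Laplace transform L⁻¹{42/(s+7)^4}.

L⁻¹{n!/(s-a)^(n+1)} = t^n·e^(at) with n=3, a=-7. So L⁻¹{6/(s+7)^4} = t^3·e^(-7t), and L⁻¹{42/(s+7)^4} = (42/6)·t^3·e^(-7t) = 7·t^3·e^(-7t)

Final answer: 7·t^3·e^(-7t)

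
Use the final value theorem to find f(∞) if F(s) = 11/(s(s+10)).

f(∞) = lim_{s→0} s·11/(s(s+10)) = lim_{s→0} 11/(s+10) = 11/10 = 11/10

Final answer: 11/10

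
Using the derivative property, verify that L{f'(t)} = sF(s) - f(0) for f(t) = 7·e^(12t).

f'(t) = 84e^(12t). Direct: L{f'(t)} = 84/(s-12). Property: s·7/(s-12) - 7 = (7s - 7(s-12))/(s-12) = 84/(s-12). ✓

Final answer: 84/(s-12)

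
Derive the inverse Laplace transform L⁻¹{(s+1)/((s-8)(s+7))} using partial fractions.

Using partial fractions, f(t) = (9e^(8t) + 6e^(-7t))/15

Final answer: (9e^(8t) + 6e^(-7t))/15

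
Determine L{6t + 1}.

L{6t + 1} = 6·L{t} + L{1} = 6/s² + 1/s

Final answer: 6/s² + 1/s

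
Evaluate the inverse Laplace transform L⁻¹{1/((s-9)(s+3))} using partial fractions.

Decompose: A/(s-9) + B/(s+3). A = 1/12, B = -1/12. f(t) = (e^(9t) - e^(-3t))/12

Final answer: (e^(9t) - e^(-3t))/12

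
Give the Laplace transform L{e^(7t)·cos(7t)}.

L{e^(at)·cos(ωt)} = (s-a)/((s-a)² + ω²), so L{e^(7t)·cos(7t)} = (s-7)/((s-7)² + 49)

Final answer: (s-7)/((s-7)² + 49)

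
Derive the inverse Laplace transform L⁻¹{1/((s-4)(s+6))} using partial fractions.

Decompose: A/(s-4) + B/(s+6). A = 1/10, B = -1/10. f(t) = (e^(4t) - e^(-6t))/10

Final answer: (e^(4t) - e^(-6t))/10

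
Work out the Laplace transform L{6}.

L{6} = 6 · L{1} = 6/s

Final answer: 6/s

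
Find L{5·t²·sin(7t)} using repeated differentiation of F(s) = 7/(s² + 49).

F(s) = 7/(s² + 49). F'(s) = -14s/(s² + 49)². F''(s) = -14(49 - 3s²)/(s² + 49)³ = (42s² - 686)/(s² + 49)³. So L{t²·sin(7t)} = (-1)² F''(s) = (42s² - 686)/(s² + 49)³. Then L{5·t²·sin(7t)} = 5·(42s² - 686)/(s² + 49)³ = (210s² - 3430)/(s² + 49)³

Final answer: (210s² - 3430)/(s² + 49)³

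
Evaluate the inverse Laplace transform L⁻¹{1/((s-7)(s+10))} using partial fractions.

Decompose: A/(s-7) + B/(s+10). A = 1/17, B = -1/17. f(t) = (e^(7t) - e^(-10t))/17

Final answer: (e^(7t) - e^(-10t))/17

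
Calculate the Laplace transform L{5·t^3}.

L{t^n} = n!/s^(n+1), so L{t^3} = 6/s^4. Then L{5·t^3} = 5·6/s^4 = 30/s^4

Final answer: 30/s^4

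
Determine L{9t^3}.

L{t^n} = n!/s^(n+1). So L{9t^3} = 9·3!/s^4 = 54/s^4

Final answer: 54/s^4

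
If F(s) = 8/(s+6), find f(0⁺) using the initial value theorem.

f(0⁺) = lim_{s→∞} s·8/(s+6) = lim_{s→∞} 8s/(s+6) = 8

Final answer: 8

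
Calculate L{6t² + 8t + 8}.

L{6t² + 8t + 8} = 6·2/s³ + 8/s² + 8/s = 12/s³ + 8/s² + 8/s

Final answer: 12/s³ + 8/s² + 8/s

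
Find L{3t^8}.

L{t^n} = n!/s^(n+1). So L{3t^8} = 3·8!/s^9 = 120960/s^9

Final answer: 120960/s^9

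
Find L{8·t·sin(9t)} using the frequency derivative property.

L{sin(9t)} = 9/(s² + 81). By L{t·f(t)} = -F'(s): -d/ds[9/(s² + 81)] = -(9)·(-2s)/(s² + 81)² = 18s/(s² + 81)². Then L{8·t·sin(9t)} = 8·18s/(s² + 81)² = 144s/(s² + 81)²

Final answer: 144s/(s² + 81)²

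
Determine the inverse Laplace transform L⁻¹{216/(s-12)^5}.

L⁻¹{n!/(s-a)^(n+1)} = t^n·e^(at) with n=4, a=12. So L⁻¹{24/(s-12)^5} = t^4·e^(12t), and L⁻¹{216/(s-12)^5} = (216/24)·t^4·e^(12t) = 9·t^4·e^(12t)

Final answer: 9·t^4·e^(12t)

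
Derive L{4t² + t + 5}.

L{4t² + t + 5} = 4·2/s³ + 1/s² + 5/s = 8/s³ + 1/s² + 5/s

Final answer: 8/s³ + 1/s² + 5/s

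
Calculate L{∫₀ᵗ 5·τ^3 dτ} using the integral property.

L{∫₀ᵗ f(τ)dτ} = F(s)/s with f(t) = 5t^3. F(s) = 30/s^4, so L{∫₀ᵗ 5·τ^3 dτ} = (30/s^4)/s = 30/s^5. (Check: ∫₀ᵗ 5·τ^3 dτ = 5t^4/4.)

Final answer: 30/s^5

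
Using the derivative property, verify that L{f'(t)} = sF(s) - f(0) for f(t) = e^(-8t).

f'(t) = -8e^(-8t). Direct: L{f'(t)} = -8/(s+8). Property: s·1/(s+8) - 1 = (s - (s+8))/(s+8) = -8/(s+8). ✓

Final answer: -8/(s+8)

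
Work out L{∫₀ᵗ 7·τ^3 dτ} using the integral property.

L{∫₀ᵗ f(τ)dτ} = F(s)/s with f(t) = 7t^3. F(s) = 42/s^4, so L{∫₀ᵗ 7·τ^3 dτ} = (42/s^4)/s = 42/s^5. (Check: ∫₀ᵗ 7·τ^3 dτ = 7t^4/4.)

Final answer: 42/s^5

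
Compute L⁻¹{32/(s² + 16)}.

This is the form c·a/(s² + a²) with a = 4, c = 8. L⁻¹ = 8·sin(4t)

Final answer: 8·sin(4t)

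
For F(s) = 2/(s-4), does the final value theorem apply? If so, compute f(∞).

sF(s) = 2s/(s-4) has a pole at s = 4 in the right half-plane. Theorem does NOT apply (unstable system; f(t) = 2·e^(4t) grows without bound).

Final answer: Not applicable (unstable)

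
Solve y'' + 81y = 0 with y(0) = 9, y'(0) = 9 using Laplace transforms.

L{y''} + 81L{y} = 0. s²Y - 9s - 9 + 81Y = 0. Y(s² + 81) = 9s + 9. Y = (9s + 9)/(s² + 81). Inverting: y(t) = 9cos(9t) + sin(9t)

Final answer: y(t) = 9cos(9t) + sin(9t)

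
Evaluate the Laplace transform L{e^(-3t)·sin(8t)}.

L{e^(at)·sin(ωt)} = ω/((s-a)² + ω²), so L{e^(-3t)·sin(8t)} = 8/((s+3)² + 64)

Final answer: 8/((s+3)² + 64)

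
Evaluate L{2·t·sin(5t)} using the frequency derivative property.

L{sin(5t)} = 5/(s² + 25). By L{t·f(t)} = -F'(s): -d/ds[5/(s² + 25)] = -(5)·(-2s)/(s² + 25)² = 10s/(s² + 25)². Then L{2·t·sin(5t)} = 2·10s/(s² + 25)² = 20s/(s² + 25)²

Final answer: 20s/(s² + 25)²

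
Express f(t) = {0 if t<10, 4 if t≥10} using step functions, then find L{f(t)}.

f(t) = 4·u(t-10). L{u(t-10)} = e^(-10s)/s, so L{f(t)} = 4·e^(-10s)/s

Final answer: 4·e^(-10s)/s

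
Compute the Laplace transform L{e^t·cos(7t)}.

L{e^(at)·cos(ωt)} = (s-a)/((s-a)² + ω²), so L{e^t·cos(7t)} = (s-1)/((s-1)² + 49)

Final answer: (s-1)/((s-1)² + 49)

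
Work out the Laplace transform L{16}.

L{16} = 16 · L{1} = 16/s

Final answer: 16/s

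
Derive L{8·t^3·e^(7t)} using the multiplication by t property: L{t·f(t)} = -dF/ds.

Using L{t^n·e^(at)} = n!/(s-a)^(n+1), L{t^3·e^(7t)} = 6/(s-7)^4, so L{8·t^3·e^(7t)} = 8·6/(s-7)^4 = 48/(s-7)^4

Final answer: 48/(s-7)^4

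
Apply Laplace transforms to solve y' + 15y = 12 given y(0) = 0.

sY + 15Y = 12/s. Y = 12/(s(s+15)). Partial fractions: Y = 4/5/s - 4/5/(s+15)

Final answer: y(t) = 4/5(1 - e^(-15t))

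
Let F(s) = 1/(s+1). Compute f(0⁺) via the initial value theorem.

f(0⁺) = lim_{s→∞} s·1/(s+1) = lim_{s→∞} s/(s+1) = 1

Final answer: 1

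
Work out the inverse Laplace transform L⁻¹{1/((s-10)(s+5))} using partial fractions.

Decompose: A/(s-10) + B/(s+5). A = 1/15, B = -1/15. f(t) = (e^(10t) - e^(-5t))/15

Final answer: (e^(10t) - e^(-5t))/15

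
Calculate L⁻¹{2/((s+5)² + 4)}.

Form: b/((s-a)² + b²) → e^(at)sin(bt). With a=-5, b=2

Final answer: e^(-5t)·sin(2t)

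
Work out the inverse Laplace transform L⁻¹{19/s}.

L⁻¹{c/s} = c, so L⁻¹{19/s} = 19

Final answer: 19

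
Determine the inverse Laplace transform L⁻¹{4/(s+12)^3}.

L⁻¹{n!/(s-a)^(n+1)} = t^n·e^(at) with n=2, a=-12. So L⁻¹{2/(s+12)^3} = t^2·e^(-12t), and L⁻¹{4/(s+12)^3} = (4/2)·t^2·e^(-12t) = 2·t^2·e^(-12t)

Final answer: 2·t^2·e^(-12t)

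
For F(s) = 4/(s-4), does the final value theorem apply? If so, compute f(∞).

sF(s) = 4s/(s-4) has a pole at s = 4 in the right half-plane. Theorem does NOT apply (unstable system; f(t) = 4·e^(4t) grows without bound).

Final answer: Not applicable (unstable)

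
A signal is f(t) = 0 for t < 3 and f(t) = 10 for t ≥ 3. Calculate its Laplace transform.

f(t) = 10·u(t-3). L{u(t-3)} = e^(-3s)/s, so L{f(t)} = 10·e^(-3s)/s

Final answer: 10·e^(-3s)/s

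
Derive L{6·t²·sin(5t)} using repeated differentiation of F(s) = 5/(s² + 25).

F(s) = 5/(s² + 25). F'(s) = -10s/(s² + 25)². F''(s) = -10(25 - 3s²)/(s² + 25)³ = (30s² - 250)/(s² + 25)³. So L{t²·sin(5t)} = (-1)² F''(s) = (30s² - 250)/(s² + 25)³. Then L{6·t²·sin(5t)} = 6·(30s² - 250)/(s² + 25)³ = (180s² - 1500)/(s² + 25)³

Final answer: (180s² - 1500)/(s² + 25)³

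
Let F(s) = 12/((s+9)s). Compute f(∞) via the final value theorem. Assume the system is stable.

f(∞) = lim_{s→0} sF(s) = lim_{s→0} 12/(s+9) = 4/3

Final answer: 4/3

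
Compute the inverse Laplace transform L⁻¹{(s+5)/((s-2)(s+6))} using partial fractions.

Using partial fractions, f(t) = (7e^(2t) + e^(-6t))/8

Final answer: (7e^(2t) + e^(-6t))/8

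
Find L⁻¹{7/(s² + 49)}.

This is the form c·a/(s² + a²) with a = 7. L⁻¹ = sin(7t)

Final answer: sin(7t)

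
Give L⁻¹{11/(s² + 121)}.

This is the form c·a/(s² + a²) with a = 11. L⁻¹ = sin(11t)

Final answer: sin(11t)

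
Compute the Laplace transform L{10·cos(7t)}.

L{cos(ωt)} = s/(s² + ω²), so L{cos(7t)} = s/(s² + 49). Then L{10·cos(7t)} = 10·s/(s² + 49) = 10s/(s² + 49)

Final answer: 10s/(s² + 49)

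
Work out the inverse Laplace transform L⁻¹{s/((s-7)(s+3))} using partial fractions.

Using partial fractions, f(t) = (7e^(7t) + 3e^(-3t))/10

Final answer: (7e^(7t) + 3e^(-3t))/10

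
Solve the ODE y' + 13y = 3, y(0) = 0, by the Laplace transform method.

sY + 13Y = 3/s. Y = 3/(s(s+13)). Partial fractions: Y = 3/13/s - 3/13/(s+13)

Final answer: y(t) = 3/13(1 - e^(-13t))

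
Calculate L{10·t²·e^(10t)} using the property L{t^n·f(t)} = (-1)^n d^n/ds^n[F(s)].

L{e^(10t)} = 1/(s-10). d/ds[1/(s-10)] = -1/(s-10)². d²/ds²[1/(s-10)] = 2/(s-10)³. So L{t²·e^(10t)} = (-1)² · 2/(s-10)³ = 2/(s-10)³. Then L{10·t²·e^(10t)} = 10·2/(s-10)³ = 20/(s-10)³

Final answer: 20/(s-10)³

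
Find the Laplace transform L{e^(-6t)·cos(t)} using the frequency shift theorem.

Frequency shift: L{e^(at)f(t)} = F(s-a). L{e^(-6t)·cos(t)} = (s+6)/((s+6)² + 1)

Final answer: (s+6)/((s+6)² + 1)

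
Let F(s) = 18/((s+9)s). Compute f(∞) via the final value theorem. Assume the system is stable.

f(∞) = lim_{s→0} sF(s) = lim_{s→0} 18/(s+9) = 2

Final answer: 2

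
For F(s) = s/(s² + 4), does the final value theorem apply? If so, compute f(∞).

The final value theorem requires all poles of sF(s) in the left half-plane. sF(s) = s²/(s² + 4) has poles at s = ±2i (imaginary axis). Theorem does NOT apply (oscillatory system).

Final answer: Not applicable (oscillatory)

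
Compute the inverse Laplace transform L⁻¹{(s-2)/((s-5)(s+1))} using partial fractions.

Using partial fractions, f(t) = (3e^(5t) + 3e^(-t))/6

Final answer: (3e^(5t) + 3e^(-t))/6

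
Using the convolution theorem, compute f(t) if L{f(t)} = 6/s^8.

6/s^8 = (6/s)·(1/s^7) = L{6}·L{t^6/720}. By convolution, f(t) = 6*t^6/720 = ∫₀ᵗ 6·τ^6/720 dτ = 6·t^7/5040

Final answer: 6·t^7/5040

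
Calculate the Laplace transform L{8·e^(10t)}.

L{e^(at)} = 1/(s-a), so L{e^(10t)} = 1/(s-10). Then L{8·e^(10t)} = 8/(s-10)

Final answer: 8/(s-10)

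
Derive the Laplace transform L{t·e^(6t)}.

L{t^n·e^(at)} = n!/(s-a)^(n+1), so L{t·e^(6t)} = 1/(s-6)^2

Final answer: 1/(s-6)^2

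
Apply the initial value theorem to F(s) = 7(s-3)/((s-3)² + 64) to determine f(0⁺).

f(0⁺) = lim_{s→∞} sF(s) = lim_{s→∞} 7s(s-3)/((s-3)² + 64) = 7

Final answer: 7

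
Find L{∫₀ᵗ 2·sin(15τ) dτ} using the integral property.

L{∫₀ᵗ f(τ)dτ} = F(s)/s with F(s) = 30/(s² + 225), so the result is (30/(s² + 225))/s = 30/(s(s² + 225))

Final answer: 30/(s(s² + 225))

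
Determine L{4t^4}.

L{t^n} = n!/s^(n+1). So L{4t^4} = 4·4!/s^5 = 96/s^5

Final answer: 96/s^5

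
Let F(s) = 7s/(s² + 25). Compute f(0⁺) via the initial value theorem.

f(0⁺) = lim_{s→∞} s·7s/(s² + 25) = lim_{s→∞} 7s²/(s² + 25) = 7

Final answer: 7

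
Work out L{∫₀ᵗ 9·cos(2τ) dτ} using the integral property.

L{∫₀ᵗ f(τ)dτ} = F(s)/s with F(s) = 9s/(s² + 4), so the result is (9s/(s² + 4))/s = 9/(s² + 4)

Final answer: 9/(s² + 4)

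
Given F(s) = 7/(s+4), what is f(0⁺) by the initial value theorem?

f(0⁺) = lim_{s→∞} s·7/(s+4) = lim_{s→∞} 7s/(s+4) = 7

Final answer: 7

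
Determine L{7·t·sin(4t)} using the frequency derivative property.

L{sin(4t)} = 4/(s² + 16). By L{t·f(t)} = -F'(s): -d/ds[4/(s² + 16)] = -(4)·(-2s)/(s² + 16)² = 8s/(s² + 16)². Then L{7·t·sin(4t)} = 7·8s/(s² + 16)² = 56s/(s² + 16)²

Final answer: 56s/(s² + 16)²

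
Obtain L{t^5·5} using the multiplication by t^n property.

L{5} = 5/s. d^1/ds^1[1/s] = -1/s². d^2/ds^2[1/s] = 2/s^3. d^3/ds^3[1/s] = -6/s^4. d^4/ds^4[1/s] = 24/s^5. d^5/ds^5[1/s] = -120/s^6. So L{t^5} = (-1)^{5}·-120/s^6 = 120/s^6. Then L{t^5·5} = 5·120/s^6 = 600/s^6

Final answer: 600/s^6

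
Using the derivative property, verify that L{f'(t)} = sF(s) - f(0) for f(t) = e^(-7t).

f'(t) = -7e^(-7t). Direct: L{f'(t)} = -7/(s+7). Property: s·1/(s+7) - 1 = (s - (s+7))/(s+7) = -7/(s+7). ✓

Final answer: -7/(s+7)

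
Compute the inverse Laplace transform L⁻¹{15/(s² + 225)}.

L⁻¹{15/(s² + 225)} = sin(15t)

Final answer: sin(15t)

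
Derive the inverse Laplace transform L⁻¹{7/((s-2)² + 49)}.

Using frequency shift, L⁻¹{7/((s-2)² + 49)} = e^(2t)·sin(7t)

Final answer: e^(2t)·sin(7t)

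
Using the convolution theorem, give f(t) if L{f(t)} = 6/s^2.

6/s^2 = (6/s)·(1/s) = L{6}·L{1}. By convolution, f(t) = 6*1 = ∫₀ᵗ 6·1 dτ = 6·t

Final answer: 6·t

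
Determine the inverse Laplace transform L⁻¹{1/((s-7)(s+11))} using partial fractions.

Decompose: A/(s-7) + B/(s+11). A = 1/18, B = -1/18. f(t) = (e^(7t) - e^(-11t))/18

Final answer: (e^(7t) - e^(-11t))/18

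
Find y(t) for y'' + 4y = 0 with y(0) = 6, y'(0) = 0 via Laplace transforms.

L{y''} + 4L{y} = 0. s²Y - 6s - 0 + 4Y = 0. Y(s² + 4) = 6s. Y = (6s)/(s² + 4). Inverting: y(t) = 6cos(2t)

Final answer: y(t) = 6cos(2t)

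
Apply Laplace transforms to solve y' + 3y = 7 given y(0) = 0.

sY + 3Y = 7/s. Y = 7/(s(s+3)). Partial fractions: Y = 7/3/s - 7/3/(s+3)

Final answer: y(t) = 7/3(1 - e^(-3t))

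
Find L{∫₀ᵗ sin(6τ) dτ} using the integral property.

L{∫₀ᵗ f(τ)dτ} = F(s)/s with F(s) = 6/(s² + 36), so the result is (6/(s² + 36))/s = 6/(s(s² + 36))

Final answer: 6/(s(s² + 36))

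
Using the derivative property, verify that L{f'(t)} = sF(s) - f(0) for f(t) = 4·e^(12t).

f'(t) = 48e^(12t). Direct: L{f'(t)} = 48/(s-12). Property: s·4/(s-12) - 4 = (4s - 4(s-12))/(s-12) = 48/(s-12). ✓

Final answer: 48/(s-12)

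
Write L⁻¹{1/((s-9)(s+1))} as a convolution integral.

1/((s-9)(s+1)) = (1/(s-9))·(1/(s+1)) = L{e^(9t)}·L{e^(-t)}. So f(t) = e^(9t)*e^(-t) = ∫₀ᵗ e^(9τ)·e^(-(t-τ)) dτ

Final answer: ∫₀ᵗ e^(9τ)·e^(-(t-τ)) dτ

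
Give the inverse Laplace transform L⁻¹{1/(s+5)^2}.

L⁻¹{n!/(s-a)^(n+1)} = t^n·e^(at), so L⁻¹{1/(s+5)^2} = t·e^(-5t)

Final answer: t·e^(-5t)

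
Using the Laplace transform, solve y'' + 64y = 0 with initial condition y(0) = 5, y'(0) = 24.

L{y''} + 64L{y} = 0. s²Y - 5s - 24 + 64Y = 0. Y(s² + 64) = 5s + 24. Y = (5s + 24)/(s² + 64). Inverting: y(t) = 5cos(8t) + 3sin(8t)

Final answer: y(t) = 5cos(8t) + 3sin(8t)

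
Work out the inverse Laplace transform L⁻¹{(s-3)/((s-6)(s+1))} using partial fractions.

Using partial fractions, f(t) = (3e^(6t) + 4e^(-t))/7

Final answer: (3e^(6t) + 4e^(-t))/7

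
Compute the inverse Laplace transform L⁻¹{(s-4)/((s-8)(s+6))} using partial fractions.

Using partial fractions, f(t) = (4e^(8t) + 10e^(-6t))/14

Final answer: (4e^(8t) + 10e^(-6t))/14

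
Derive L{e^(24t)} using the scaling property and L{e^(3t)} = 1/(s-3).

Using L{f(at)} = (1/a)F(s/a) with a=8 and f(t) = e^(3t): L{e^(24t)} = (1/8) · 1/((s/8)-3) = (1/8) · 8/(s-24) = 1/(s-24)

Final answer: 1/(s-24)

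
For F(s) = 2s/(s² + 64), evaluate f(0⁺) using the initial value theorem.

f(0⁺) = lim_{s→∞} s·2s/(s² + 64) = lim_{s→∞} 2s²/(s² + 64) = 2

Final answer: 2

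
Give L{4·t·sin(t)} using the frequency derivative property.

L{sin(t)} = 1/(s² + 1). By L{t·f(t)} = -F'(s): -d/ds[1/(s² + 1)] = -(1)·(-2s)/(s² + 1)² = 2s/(s² + 1)². Then L{4·t·sin(t)} = 4·2s/(s² + 1)² = 8s/(s² + 1)²

Final answer: 8s/(s² + 1)²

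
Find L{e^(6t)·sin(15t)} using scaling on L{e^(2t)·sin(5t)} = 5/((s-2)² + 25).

Scaling with a=3: L{e^(6t)·sin(15t)} = (1/3) · 5/((s/3-2)² + 25). Simplifying: 15/((s-6)² + 225)

Final answer: 15/((s-6)² + 225)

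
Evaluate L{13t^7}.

L{t^n} = n!/s^(n+1). So L{13t^7} = 13·7!/s^8 = 65520/s^8

Final answer: 65520/s^8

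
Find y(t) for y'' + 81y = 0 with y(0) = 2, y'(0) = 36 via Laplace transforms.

L{y''} + 81L{y} = 0. s²Y - 2s - 36 + 81Y = 0. Y(s² + 81) = 2s + 36. Y = (2s + 36)/(s² + 81). Inverting: y(t) = 2cos(9t) + 4sin(9t)

Final answer: y(t) = 2cos(9t) + 4sin(9t)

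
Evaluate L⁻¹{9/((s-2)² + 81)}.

Form: b/((s-a)² + b²) → e^(at)sin(bt). With a=2, b=9

Final answer: e^(2t)·sin(9t)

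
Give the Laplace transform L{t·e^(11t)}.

L{t^n·e^(at)} = n!/(s-a)^(n+1), so L{t·e^(11t)} = 1/(s-11)^2

Final answer: 1/(s-11)^2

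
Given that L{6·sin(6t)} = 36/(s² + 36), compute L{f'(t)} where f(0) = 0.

L{f'(t)} = s·F(s) - f(0) = s·36/(s² + 36) - 0 = 36s/(s² + 36)

Final answer: 36s/(s² + 36)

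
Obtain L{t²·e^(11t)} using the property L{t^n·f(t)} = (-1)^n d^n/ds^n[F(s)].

L{e^(11t)} = 1/(s-11). d/ds[1/(s-11)] = -1/(s-11)². d²/ds²[1/(s-11)] = 2/(s-11)³. So L{t²·e^(11t)} = (-1)² · 2/(s-11)³ = 2/(s-11)³

Final answer: 2/(s-11)³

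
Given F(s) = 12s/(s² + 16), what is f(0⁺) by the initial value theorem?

f(0⁺) = lim_{s→∞} s·12s/(s² + 16) = lim_{s→∞} 12s²/(s² + 16) = 12

Final answer: 12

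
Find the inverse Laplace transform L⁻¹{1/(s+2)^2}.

L⁻¹{n!/(s-a)^(n+1)} = t^n·e^(at), so L⁻¹{1/(s+2)^2} = t·e^(-2t)

Final answer: t·e^(-2t)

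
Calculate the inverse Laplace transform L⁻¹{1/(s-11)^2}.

L⁻¹{n!/(s-a)^(n+1)} = t^n·e^(at), so L⁻¹{1/(s-11)^2} = t·e^(11t)

Final answer: t·e^(11t)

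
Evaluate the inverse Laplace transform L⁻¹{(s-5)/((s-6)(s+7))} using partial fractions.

Using partial fractions, f(t) = (e^(6t) + 12e^(-7t))/13

Final answer: (e^(6t) + 12e^(-7t))/13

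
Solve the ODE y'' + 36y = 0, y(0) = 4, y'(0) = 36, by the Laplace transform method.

L{y''} + 36L{y} = 0. s²Y - 4s - 36 + 36Y = 0. Y(s² + 36) = 4s + 36. Y = (4s + 36)/(s² + 36). Inverting: y(t) = 4cos(6t) + 6sin(6t)

Final answer: y(t) = 4cos(6t) + 6sin(6t)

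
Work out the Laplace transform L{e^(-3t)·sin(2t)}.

L{e^(at)·sin(ωt)} = ω/((s-a)² + ω²), so L{e^(-3t)·sin(2t)} = 2/((s+3)² + 4)

Final answer: 2/((s+3)² + 4)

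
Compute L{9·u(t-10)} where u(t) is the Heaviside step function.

L{u(t-a)} = e^(-as)/s. Here a=10, so L{u(t-10)} = e^(-10s)/s, and L{9·u(t-10)} = 9·e^(-10s)/s

Final answer: 9·e^(-10s)/s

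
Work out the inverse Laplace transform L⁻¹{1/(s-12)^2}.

L⁻¹{n!/(s-a)^(n+1)} = t^n·e^(at), so L⁻¹{1/(s-12)^2} = t·e^(12t)

Final answer: t·e^(12t)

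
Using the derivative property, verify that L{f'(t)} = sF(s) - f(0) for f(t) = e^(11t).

f'(t) = 11e^(11t). Direct: L{f'(t)} = 11/(s-11). Property: s·1/(s-11) - 1 = (s - (s-11))/(s-11) = 11/(s-11). ✓

Final answer: 11/(s-11)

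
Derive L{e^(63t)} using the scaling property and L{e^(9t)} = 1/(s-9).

Using L{f(at)} = (1/a)F(s/a) with a=7 and f(t) = e^(9t): L{e^(63t)} = (1/7) · 1/((s/7)-9) = (1/7) · 7/(s-63) = 1/(s-63)

Final answer: 1/(s-63)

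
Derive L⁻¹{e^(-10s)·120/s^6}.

L⁻¹{120/s^6} = t^5. By the time shift theorem, L⁻¹{e^(-as)F(s)} = u(t-a)f(t-a) with a=10, so L⁻¹{e^(-10s)·120/s^6} = u(t-10)·(t-10)^5

Final answer: u(t-10)·(t-10)^5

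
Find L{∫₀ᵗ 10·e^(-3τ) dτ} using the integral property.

L{∫₀ᵗ f(τ)dτ} = F(s)/s with F(s) = 10/(s+3), so L{∫₀ᵗ 10·e^(-3τ) dτ} = 10/(s(s+3))

Final answer: 10/(s(s+3))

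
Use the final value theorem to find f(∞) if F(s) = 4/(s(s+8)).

f(∞) = lim_{s→0} s·4/(s(s+8)) = lim_{s→0} 4/(s+8) = 4/8 = 1/2

Final answer: 1/2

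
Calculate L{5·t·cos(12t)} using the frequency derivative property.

L{cos(12t)} = s/(s² + 144). Derivative: d/ds[s/(s² + 144)] = [(s² + 144) - s·2s]/(s² + 144)² = (144 - s²)/(s² + 144)². So L{t·cos(12t)} = -F'(s) = (s² - 144)/(s² + 144)². Then L{5·t·cos(12t)} = 5·(s² - 144)/(s² + 144)²

Final answer: 5·(s² - 144)/(s² + 144)²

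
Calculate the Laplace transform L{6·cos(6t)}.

L{cos(ωt)} = s/(s² + ω²), so L{cos(6t)} = s/(s² + 36). Then L{6·cos(6t)} = 6·s/(s² + 36) = 6s/(s² + 36)

Final answer: 6s/(s² + 36)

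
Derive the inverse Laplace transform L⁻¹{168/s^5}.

L⁻¹{n!/s^(n+1)} = t^n with n=4. So L⁻¹{24/s^5} = t^4, and L⁻¹{168/s^5} = (168/24)·t^4 = 7·t^4

Final answer: 7·t^4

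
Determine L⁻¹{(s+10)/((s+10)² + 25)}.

Using frequency shift: L⁻¹{(s-a)/((s-a)² + b²)} = e^(at)cos(bt). Here a=-10, b=5

Final answer: e^(-10t)·cos(5t)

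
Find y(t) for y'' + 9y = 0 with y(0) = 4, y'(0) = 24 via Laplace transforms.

L{y''} + 9L{y} = 0. s²Y - 4s - 24 + 9Y = 0. Y(s² + 9) = 4s + 24. Y = (4s + 24)/(s² + 9). Inverting: y(t) = 4cos(3t) + 8sin(3t)

Final answer: y(t) = 4cos(3t) + 8sin(3t)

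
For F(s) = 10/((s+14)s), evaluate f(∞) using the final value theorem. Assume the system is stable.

f(∞) = lim_{s→0} sF(s) = lim_{s→0} 10/(s+14) = 5/7

Final answer: 5/7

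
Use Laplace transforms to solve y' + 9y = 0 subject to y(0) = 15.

L{y'} + 9L{y} = 0. sY - 15 + 9Y = 0. Y(s+9) = 15. Y = 15/(s+9)

Final answer: y(t) = 15e^(-9t)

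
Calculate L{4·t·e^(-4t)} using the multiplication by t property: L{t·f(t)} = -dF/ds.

Using L{t^n·e^(at)} = n!/(s-a)^(n+1), L{t·e^(-4t)} = 1/(s+4)^2, so L{4·t·e^(-4t)} = 4·1/(s+4)^2 = 4/(s+4)^2

Final answer: 4/(s+4)^2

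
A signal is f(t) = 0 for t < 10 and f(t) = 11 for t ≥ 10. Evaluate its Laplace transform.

f(t) = 11·u(t-10). L{u(t-10)} = e^(-10s)/s, so L{f(t)} = 11·e^(-10s)/s

Final answer: 11·e^(-10s)/s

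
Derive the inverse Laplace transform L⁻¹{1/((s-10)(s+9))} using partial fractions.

Decompose: A/(s-10) + B/(s+9). A = 1/19, B = -1/19. f(t) = (e^(10t) - e^(-9t))/19

Final answer: (e^(10t) - e^(-9t))/19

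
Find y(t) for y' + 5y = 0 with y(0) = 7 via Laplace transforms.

L{y'} + 5L{y} = 0. sY - 7 + 5Y = 0. Y(s+5) = 7. Y = 7/(s+5)

Final answer: y(t) = 7e^(-5t)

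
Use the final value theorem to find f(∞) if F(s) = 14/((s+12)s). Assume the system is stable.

f(∞) = lim_{s→0} sF(s) = lim_{s→0} 14/(s+12) = 7/6

Final answer: 7/6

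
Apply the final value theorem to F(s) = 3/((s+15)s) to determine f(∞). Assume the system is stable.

f(∞) = lim_{s→0} sF(s) = lim_{s→0} 3/(s+15) = 1/5

Final answer: 1/5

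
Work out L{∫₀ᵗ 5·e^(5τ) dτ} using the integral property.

L{∫₀ᵗ f(τ)dτ} = F(s)/s with F(s) = 5/(s-5), so L{∫₀ᵗ 5·e^(5τ) dτ} = 5/(s(s-5))

Final answer: 5/(s(s-5))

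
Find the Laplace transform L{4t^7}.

L{4t^7} = 4 · L{t^7} = 4 · 5040/s^8 = 20160/s^8

Final answer: 20160/s^8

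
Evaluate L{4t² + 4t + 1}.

L{4t² + 4t + 1} = 4·2/s³ + 4/s² + 1/s = 8/s³ + 4/s² + 1/s

Final answer: 8/s³ + 4/s² + 1/s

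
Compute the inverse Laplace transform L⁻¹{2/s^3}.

L⁻¹{n!/s^(n+1)} = t^n with n=2. So L⁻¹{2/s^3} = t^2

Final answer: t^2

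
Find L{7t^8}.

L{t^n} = n!/s^(n+1). So L{7t^8} = 7·8!/s^9 = 282240/s^9

Final answer: 282240/s^9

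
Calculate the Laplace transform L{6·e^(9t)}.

L{e^(at)} = 1/(s-a), so L{e^(9t)} = 1/(s-9). Then L{6·e^(9t)} = 6/(s-9)

Final answer: 6/(s-9)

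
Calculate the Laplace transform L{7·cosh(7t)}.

L{cosh(ωt)} = s/(s² - ω²), so L{cosh(7t)} = s/(s² - 49). Then L{7·cosh(7t)} = 7·s/(s² - 49) = 7s/(s² - 49)

Final answer: 7s/(s² - 49)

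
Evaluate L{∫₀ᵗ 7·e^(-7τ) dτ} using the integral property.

L{∫₀ᵗ f(τ)dτ} = F(s)/s with F(s) = 7/(s+7), so L{∫₀ᵗ 7·e^(-7τ) dτ} = 7/(s(s+7))

Final answer: 7/(s(s+7))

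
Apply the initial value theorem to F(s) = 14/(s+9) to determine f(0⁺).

f(0⁺) = lim_{s→∞} s·14/(s+9) = lim_{s→∞} 14s/(s+9) = 14

Final answer: 14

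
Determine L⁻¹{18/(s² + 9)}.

This is the form c·a/(s² + a²) with a = 3, c = 6. L⁻¹ = 6·sin(3t)

Final answer: 6·sin(3t)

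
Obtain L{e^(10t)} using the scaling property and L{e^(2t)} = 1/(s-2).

Using L{f(at)} = (1/a)F(s/a) with a=5 and f(t) = e^(2t): L{e^(10t)} = (1/5) · 1/((s/5)-2) = (1/5) · 5/(s-10) = 1/(s-10)

Final answer: 1/(s-10)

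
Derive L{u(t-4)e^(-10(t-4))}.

u(t-a)f(t-a) with f(t)=e^(-10t). L{e^(-10t)} = 1/(s+10). By time shift: e^(-4s)/(s+10)

Final answer: e^(-4s)/(s+10)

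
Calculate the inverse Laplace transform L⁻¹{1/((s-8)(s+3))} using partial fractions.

Decompose: A/(s-8) + B/(s+3). A = 1/11, B = -1/11. f(t) = (e^(8t) - e^(-3t))/11

Final answer: (e^(8t) - e^(-3t))/11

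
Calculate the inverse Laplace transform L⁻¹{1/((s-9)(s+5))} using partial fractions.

Decompose: A/(s-9) + B/(s+5). A = 1/14, B = -1/14. f(t) = (e^(9t) - e^(-5t))/14

Final answer: (e^(9t) - e^(-5t))/14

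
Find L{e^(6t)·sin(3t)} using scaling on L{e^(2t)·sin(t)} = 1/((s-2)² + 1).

Scaling with a=3: L{e^(6t)·sin(3t)} = (1/3) · 1/((s/3-2)² + 1). Simplifying: 3/((s-6)² + 9)

Final answer: 3/((s-6)² + 9)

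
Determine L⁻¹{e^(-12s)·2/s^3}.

L⁻¹{2/s^3} = t^2. By the time shift theorem, L⁻¹{e^(-as)F(s)} = u(t-a)f(t-a) with a=12, so L⁻¹{e^(-12s)·2/s^3} = u(t-12)·(t-12)^2

Final answer: u(t-12)·(t-12)^2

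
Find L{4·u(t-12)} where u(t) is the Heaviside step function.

L{u(t-a)} = e^(-as)/s. Here a=12, so L{u(t-12)} = e^(-12s)/s, and L{4·u(t-12)} = 4·e^(-12s)/s

Final answer: 4·e^(-12s)/s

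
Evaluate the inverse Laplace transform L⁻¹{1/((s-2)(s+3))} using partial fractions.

Decompose: A/(s-2) + B/(s+3). A = 1/5, B = -1/5. f(t) = (e^(2t) - e^(-3t))/5

Final answer: (e^(2t) - e^(-3t))/5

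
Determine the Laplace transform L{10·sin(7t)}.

L{sin(ωt)} = ω/(s² + ω²), so L{sin(7t)} = 7/(s² + 49). Then L{10·sin(7t)} = 10·7/(s² + 49) = 70/(s² + 49)

Final answer: 70/(s² + 49)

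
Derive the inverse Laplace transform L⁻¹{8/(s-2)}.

L⁻¹{1/(s-a)} = e^(at), so L⁻¹{1/(s-2)} = e^(2t), and L⁻¹{8/(s-2)} = 8·e^(2t)

Final answer: 8·e^(2t)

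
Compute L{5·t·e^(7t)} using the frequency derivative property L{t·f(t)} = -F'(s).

L{e^(7t)} = 1/(s-7). By frequency derivative: L{t·e^(7t)} = -d/ds[1/(s-7)] = -(-1)/(s-7)² = 1/(s-7)². Then L{5·t·e^(7t)} = 5·1/(s-7)² = 5/(s-7)²

Final answer: 5/(s-7)²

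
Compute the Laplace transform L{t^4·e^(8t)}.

L{t^n·e^(at)} = n!/(s-a)^(n+1), so L{t^4·e^(8t)} = 24/(s-8)^5

Final answer: 24/(s-8)^5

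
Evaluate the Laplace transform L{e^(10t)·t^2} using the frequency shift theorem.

L{e^(at)·t^n} = n!/(s-a)^(n+1), so L{e^(10t)·t^2} = 2/(s-10)^3

Final answer: 2/(s-10)^3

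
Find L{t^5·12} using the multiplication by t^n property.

L{12} = 12/s. d^1/ds^1[1/s] = -1/s². d^2/ds^2[1/s] = 2/s^3. d^3/ds^3[1/s] = -6/s^4. d^4/ds^4[1/s] = 24/s^5. d^5/ds^5[1/s] = -120/s^6. So L{t^5} = (-1)^{5}·-120/s^6 = 120/s^6. Then L{t^5·12} = 12·120/s^6 = 1440/s^6

Final answer: 1440/s^6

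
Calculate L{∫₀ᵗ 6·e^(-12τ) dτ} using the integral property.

L{∫₀ᵗ f(τ)dτ} = F(s)/s with F(s) = 6/(s+12), so L{∫₀ᵗ 6·e^(-12τ) dτ} = 6/(s(s+12))

Final answer: 6/(s(s+12))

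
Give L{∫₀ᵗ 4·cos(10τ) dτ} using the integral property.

L{∫₀ᵗ f(τ)dτ} = F(s)/s with F(s) = 4s/(s² + 100), so the result is (4s/(s² + 100))/s = 4/(s² + 100)

Final answer: 4/(s² + 100)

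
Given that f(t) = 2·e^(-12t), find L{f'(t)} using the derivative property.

f(0) = 2, F(s) = 2/(s+12). L{f'(t)} = s·F(s) - f(0) = 2s/(s+12) - 2 = (2s - 2(s+12))/(s+12) = -24/(s+12)

Final answer: -24/(s+12)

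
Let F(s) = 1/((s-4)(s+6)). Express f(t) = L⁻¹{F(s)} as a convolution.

1/((s-4)(s+6)) = (1/(s-4))·(1/(s+6)) = L{e^(4t)}·L{e^(-6t)}. So f(t) = e^(4t)*e^(-6t) = ∫₀ᵗ e^(4τ)·e^(-6(t-τ)) dτ

Final answer: ∫₀ᵗ e^(4τ)·e^(-6(t-τ)) dτ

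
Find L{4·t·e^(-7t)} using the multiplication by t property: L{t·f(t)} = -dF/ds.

Using L{t^n·e^(at)} = n!/(s-a)^(n+1), L{t·e^(-7t)} = 1/(s+7)^2, so L{4·t·e^(-7t)} = 4·1/(s+7)^2 = 4/(s+7)^2

Final answer: 4/(s+7)^2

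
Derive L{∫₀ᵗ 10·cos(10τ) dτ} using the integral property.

L{∫₀ᵗ f(τ)dτ} = F(s)/s with F(s) = 10s/(s² + 100), so the result is (10s/(s² + 100))/s = 10/(s² + 100)

Final answer: 10/(s² + 100)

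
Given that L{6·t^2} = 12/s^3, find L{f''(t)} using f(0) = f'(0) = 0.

L{f''(t)} = s²F(s) - sf(0) - f'(0) = s²·12/s^3 - 0 - 0 = 12/s

Final answer: 12/s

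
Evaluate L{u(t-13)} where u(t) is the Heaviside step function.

L{u(t-a)} = e^(-as)/s. Here a=13, so L{u(t-13)} = e^(-13s)/s

Final answer: e^(-13s)/s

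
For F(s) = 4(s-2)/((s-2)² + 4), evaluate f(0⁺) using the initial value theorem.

f(0⁺) = lim_{s→∞} sF(s) = lim_{s→∞} 4s(s-2)/((s-2)² + 4) = 4

Final answer: 4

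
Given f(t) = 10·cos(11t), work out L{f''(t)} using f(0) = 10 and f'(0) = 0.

F(s) = 10s/(s² + 121). L{f''(t)} = s²F(s) - sf(0) - f'(0) = 10s³/(s² + 121) - 10s = (10s³ - 10s(s² + 121))/(s² + 121) = -1210s/(s² + 121)

Final answer: -1210s/(s² + 121)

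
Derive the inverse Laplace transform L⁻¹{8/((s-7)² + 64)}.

Using frequency shift, L⁻¹{8/((s-7)² + 64)} = e^(7t)·sin(8t)

Final answer: e^(7t)·sin(8t)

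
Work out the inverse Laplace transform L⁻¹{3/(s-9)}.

L⁻¹{1/(s-a)} = e^(at), so L⁻¹{1/(s-9)} = e^(9t), and L⁻¹{3/(s-9)} = 3·e^(9t)

Final answer: 3·e^(9t)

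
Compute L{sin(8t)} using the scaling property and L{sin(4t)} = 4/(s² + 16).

Using L{f(at)} = (1/a)F(s/a) with a=2: L{sin(8t)} = (1/2) · 4/((s/2)² + 16) = (1/2) · 4·4/(s² + 64) = 8/(s² + 64)

Final answer: 8/(s² + 64)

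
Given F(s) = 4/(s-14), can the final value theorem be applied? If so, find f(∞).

sF(s) = 4s/(s-14) has a pole at s = 14 in the right half-plane. Theorem does NOT apply (unstable system; f(t) = 4·e^(14t) grows without bound).

Final answer: Not applicable (unstable)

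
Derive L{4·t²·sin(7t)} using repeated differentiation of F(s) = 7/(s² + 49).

F(s) = 7/(s² + 49). F'(s) = -14s/(s² + 49)². F''(s) = -14(49 - 3s²)/(s² + 49)³ = (42s² - 686)/(s² + 49)³. So L{t²·sin(7t)} = (-1)² F''(s) = (42s² - 686)/(s² + 49)³. Then L{4·t²·sin(7t)} = 4·(42s² - 686)/(s² + 49)³ = (168s² - 2744)/(s² + 49)³

Final answer: (168s² - 2744)/(s² + 49)³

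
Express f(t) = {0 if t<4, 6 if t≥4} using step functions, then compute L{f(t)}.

f(t) = 6·u(t-4). L{u(t-4)} = e^(-4s)/s, so L{f(t)} = 6·e^(-4s)/s

Final answer: 6·e^(-4s)/s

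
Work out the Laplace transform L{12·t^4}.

L{t^n} = n!/s^(n+1), so L{t^4} = 24/s^5. Then L{12·t^4} = 12·24/s^5 = 288/s^5

Final answer: 288/s^5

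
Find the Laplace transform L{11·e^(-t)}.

L{e^(at)} = 1/(s-a), so L{e^(-t)} = 1/(s+1). Then L{11·e^(-t)} = 11/(s+1)

Final answer: 11/(s+1)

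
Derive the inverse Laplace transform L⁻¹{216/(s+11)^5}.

L⁻¹{n!/(s-a)^(n+1)} = t^n·e^(at) with n=4, a=-11. So L⁻¹{24/(s+11)^5} = t^4·e^(-11t), and L⁻¹{216/(s+11)^5} = (216/24)·t^4·e^(-11t) = 9·t^4·e^(-11t)

Final answer: 9·t^4·e^(-11t)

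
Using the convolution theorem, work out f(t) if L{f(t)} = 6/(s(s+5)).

6/(s(s+5)) = (6/s)·(1/(s+5)) = L{6}·L{e^(-5t)}. By convolution, f(t) = 6*e^(-5t) = ∫₀ᵗ 6·e^(-5τ) dτ = 6·(1 - e^(-5t))/5

Final answer: 6·(1 - e^(-5t))/5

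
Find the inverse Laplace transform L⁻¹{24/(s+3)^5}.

L⁻¹{n!/(s-a)^(n+1)} = t^n·e^(at), so L⁻¹{24/(s+3)^5} = t^4·e^(-3t)

Final answer: t^4·e^(-3t)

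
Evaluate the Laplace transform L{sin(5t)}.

L{sin(ωt)} = ω/(s² + ω²), so L{sin(5t)} = 5/(s² + 25)

Final answer: 5/(s² + 25)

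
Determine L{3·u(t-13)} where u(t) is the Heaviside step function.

L{u(t-a)} = e^(-as)/s. Here a=13, so L{u(t-13)} = e^(-13s)/s, and L{3·u(t-13)} = 3·e^(-13s)/s

Final answer: 3·e^(-13s)/s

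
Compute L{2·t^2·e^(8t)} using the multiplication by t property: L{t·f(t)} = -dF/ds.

Using L{t^n·e^(at)} = n!/(s-a)^(n+1), L{t^2·e^(8t)} = 2/(s-8)^3, so L{2·t^2·e^(8t)} = 2·2/(s-8)^3 = 4/(s-8)^3

Final answer: 4/(s-8)^3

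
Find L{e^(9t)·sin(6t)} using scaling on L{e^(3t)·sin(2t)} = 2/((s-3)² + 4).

Scaling with a=3: L{e^(9t)·sin(6t)} = (1/3) · 2/((s/3-3)² + 4). Simplifying: 6/((s-9)² + 36)

Final answer: 6/((s-9)² + 36)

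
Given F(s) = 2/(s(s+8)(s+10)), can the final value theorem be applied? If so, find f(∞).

Poles of sF(s) = 2/((s+8)(s+10)) are at s = -8 and s = -10, both in the left half-plane. Theorem applies. f(∞) = lim_{s→0} sF(s) = 2/(8·10) = 1/40

Final answer: 1/40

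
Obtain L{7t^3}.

L{t^n} = n!/s^(n+1). So L{7t^3} = 7·3!/s^4 = 42/s^4

Final answer: 42/s^4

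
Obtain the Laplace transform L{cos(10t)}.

L{cos(ωt)} = s/(s² + ω²), so L{cos(10t)} = s/(s² + 100)

Final answer: s/(s² + 100)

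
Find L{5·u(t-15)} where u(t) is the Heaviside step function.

L{u(t-a)} = e^(-as)/s. Here a=15, so L{u(t-15)} = e^(-15s)/s, and L{5·u(t-15)} = 5·e^(-15s)/s

Final answer: 5·e^(-15s)/s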